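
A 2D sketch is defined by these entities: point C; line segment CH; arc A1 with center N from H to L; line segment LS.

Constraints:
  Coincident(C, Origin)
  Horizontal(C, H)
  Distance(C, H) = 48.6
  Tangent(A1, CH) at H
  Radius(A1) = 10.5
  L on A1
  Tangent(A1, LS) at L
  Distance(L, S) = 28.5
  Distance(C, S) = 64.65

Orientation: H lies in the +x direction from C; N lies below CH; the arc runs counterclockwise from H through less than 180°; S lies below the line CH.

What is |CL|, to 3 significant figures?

41.6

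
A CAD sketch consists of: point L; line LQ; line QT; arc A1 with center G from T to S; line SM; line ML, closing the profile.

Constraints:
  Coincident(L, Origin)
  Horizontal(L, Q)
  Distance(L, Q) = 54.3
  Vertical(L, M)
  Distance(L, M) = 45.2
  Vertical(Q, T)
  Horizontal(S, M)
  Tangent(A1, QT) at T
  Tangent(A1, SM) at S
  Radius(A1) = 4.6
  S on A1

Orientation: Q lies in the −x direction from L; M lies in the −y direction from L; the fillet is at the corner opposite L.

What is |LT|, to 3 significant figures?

67.8

L is at the origin; LQ is horizontal with |LQ| = 54.3 and Q on the −x side, so Q = (-54.3, 0.00). LM is vertical with |LM| = 45.2 and M on the −y side, so M = (0.00, -45.2). The virtual corner opposite L is at (-54.3, -45.2). The tangent condition forces GT to be normal to QT and tangency of A1 to SM means the radius GS is perpendicular to SM, with radius 4.6, so the center G sits 4.6 in from both sides at G = (-49.7, -40.6). That places the tangent points at T = (-54.3, -40.6) on QT and S = (-49.7, -45.2) on SM. Then |LT| = |T − L| = 67.8.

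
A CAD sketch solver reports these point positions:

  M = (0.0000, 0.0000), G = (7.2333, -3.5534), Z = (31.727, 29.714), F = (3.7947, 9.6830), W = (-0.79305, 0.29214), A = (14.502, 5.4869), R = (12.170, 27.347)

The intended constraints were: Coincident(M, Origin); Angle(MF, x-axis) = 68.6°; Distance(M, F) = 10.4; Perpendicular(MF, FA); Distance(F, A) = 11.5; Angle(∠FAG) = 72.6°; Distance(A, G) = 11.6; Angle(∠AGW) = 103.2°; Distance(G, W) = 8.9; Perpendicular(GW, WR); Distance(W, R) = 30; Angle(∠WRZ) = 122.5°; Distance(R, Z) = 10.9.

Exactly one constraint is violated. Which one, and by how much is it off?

Distance(R, Z) = 10.9 — off by 8.80.

M = (0.00, 0.00) ✓; MF at 68.60° ✓; |MF| = 10.40 ✓; ∠(MF, FA) = 90.00° ✓; |FA| = 11.50 ✓; ∠FAG = 72.60° ✓; |AG| = 11.60 ✓; ∠AGW = 103.2° ✓; |GW| = 8.900 ✓; ∠(GW, WR) = 90.00° ✓; |WR| = 30.00 ✓; ∠WRZ = 122.5° ✓; |RZ| = 19.70 ✗.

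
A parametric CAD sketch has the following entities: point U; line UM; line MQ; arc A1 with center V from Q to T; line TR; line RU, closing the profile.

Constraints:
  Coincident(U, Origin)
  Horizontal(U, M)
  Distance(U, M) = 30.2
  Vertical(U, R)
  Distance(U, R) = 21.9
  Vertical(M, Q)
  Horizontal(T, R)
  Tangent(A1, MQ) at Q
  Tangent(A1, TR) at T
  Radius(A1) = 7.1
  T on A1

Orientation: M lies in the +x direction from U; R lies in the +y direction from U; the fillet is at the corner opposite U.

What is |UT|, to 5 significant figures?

31.831

U is at the origin; U and M share the same y with |UM| = 30.2 and M on the +x side, so M = (30.200, 0.0000). UR is vertical with |UR| = 21.9 and R on the +y side, so R = (0.0000, 21.900). The virtual corner opposite U is at (30.200, 21.900). Tangency of A1 to MQ means the radius VQ is perpendicular to MQ and since A1 is tangent to TR there, VT ⟂ TR, with radius 7.1, so the center V sits 7.1 in from both sides at V = (23.100, 14.800). That places the tangent points at Q = (30.200, 14.800) on MQ and T = (23.100, 21.900) on TR. Then |UT| = |T − U| = 31.831.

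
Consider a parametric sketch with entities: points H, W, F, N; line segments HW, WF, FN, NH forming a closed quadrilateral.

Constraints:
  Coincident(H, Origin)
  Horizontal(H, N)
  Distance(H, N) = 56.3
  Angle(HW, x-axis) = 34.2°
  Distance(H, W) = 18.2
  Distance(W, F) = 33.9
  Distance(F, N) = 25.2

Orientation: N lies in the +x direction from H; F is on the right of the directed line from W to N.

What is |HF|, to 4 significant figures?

39.99

Checks: |WF| = 33.90 ✓; |FN| = 25.20 ✓.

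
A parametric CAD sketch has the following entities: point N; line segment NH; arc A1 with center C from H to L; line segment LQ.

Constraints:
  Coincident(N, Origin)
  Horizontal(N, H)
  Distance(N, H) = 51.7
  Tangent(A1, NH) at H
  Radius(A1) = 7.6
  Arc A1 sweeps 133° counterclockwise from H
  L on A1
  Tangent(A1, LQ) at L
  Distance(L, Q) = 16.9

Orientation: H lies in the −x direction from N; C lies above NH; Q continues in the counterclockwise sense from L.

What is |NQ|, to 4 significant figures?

62.91

On A1, H sits at bearing -90° from C; a 133° counterclockwise sweep puts L at bearing 43°, so L = C + 7.6·(cos 43°, sin 43°) = (-46.14, 12.78). A1 meets LQ tangentially, so CL is at right angles to LQ, so LQ runs along (−sin 43°, cos 43°); with |LQ| = 16.9, Q = (-57.67, 25.14). Then |NQ| = |Q − N| = 62.91.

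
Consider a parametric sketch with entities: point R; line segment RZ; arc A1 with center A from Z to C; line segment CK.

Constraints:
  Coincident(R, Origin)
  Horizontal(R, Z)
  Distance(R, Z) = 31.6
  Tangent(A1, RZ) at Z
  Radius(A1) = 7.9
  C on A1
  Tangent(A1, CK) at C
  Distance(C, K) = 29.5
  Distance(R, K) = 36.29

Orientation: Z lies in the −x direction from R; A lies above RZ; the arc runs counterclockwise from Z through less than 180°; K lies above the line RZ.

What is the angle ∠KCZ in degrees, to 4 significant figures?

144.5°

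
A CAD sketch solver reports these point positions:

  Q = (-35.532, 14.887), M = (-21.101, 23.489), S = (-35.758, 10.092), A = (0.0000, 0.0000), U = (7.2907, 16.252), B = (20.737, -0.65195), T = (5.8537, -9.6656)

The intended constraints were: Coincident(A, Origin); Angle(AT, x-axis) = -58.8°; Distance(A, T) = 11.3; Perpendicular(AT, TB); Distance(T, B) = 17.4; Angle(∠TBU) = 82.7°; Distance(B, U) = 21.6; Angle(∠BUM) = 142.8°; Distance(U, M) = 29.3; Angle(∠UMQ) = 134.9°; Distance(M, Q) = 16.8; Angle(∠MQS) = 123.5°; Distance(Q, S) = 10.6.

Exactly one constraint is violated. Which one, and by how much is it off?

Distance(Q, S) = 10.6 — off by 5.80.

A = (0.00, 0.00) ✓; AT at -58.80° ✓; |AT| = 11.30 ✓; ∠(AT, TB) = 90.00° ✓; |TB| = 17.40 ✓; ∠TBU = 82.70° ✓; |BU| = 21.60 ✓; ∠BUM = 142.8° ✓; |UM| = 29.30 ✓; ∠UMQ = 134.9° ✓; |MQ| = 16.80 ✓; ∠MQS = 123.5° ✓; |QS| = 4.800 ✗.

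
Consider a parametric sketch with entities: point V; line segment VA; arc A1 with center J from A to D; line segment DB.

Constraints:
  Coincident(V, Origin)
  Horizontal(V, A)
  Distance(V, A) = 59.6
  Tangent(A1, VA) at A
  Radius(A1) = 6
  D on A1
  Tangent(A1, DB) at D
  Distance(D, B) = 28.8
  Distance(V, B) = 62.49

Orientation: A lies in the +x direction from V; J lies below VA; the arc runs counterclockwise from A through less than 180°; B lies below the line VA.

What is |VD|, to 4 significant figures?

53.91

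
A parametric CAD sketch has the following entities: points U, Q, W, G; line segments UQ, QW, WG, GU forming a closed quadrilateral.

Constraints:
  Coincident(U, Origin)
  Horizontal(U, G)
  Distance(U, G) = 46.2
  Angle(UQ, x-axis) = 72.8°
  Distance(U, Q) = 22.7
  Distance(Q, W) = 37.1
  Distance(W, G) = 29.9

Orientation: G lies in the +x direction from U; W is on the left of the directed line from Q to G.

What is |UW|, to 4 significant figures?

52.22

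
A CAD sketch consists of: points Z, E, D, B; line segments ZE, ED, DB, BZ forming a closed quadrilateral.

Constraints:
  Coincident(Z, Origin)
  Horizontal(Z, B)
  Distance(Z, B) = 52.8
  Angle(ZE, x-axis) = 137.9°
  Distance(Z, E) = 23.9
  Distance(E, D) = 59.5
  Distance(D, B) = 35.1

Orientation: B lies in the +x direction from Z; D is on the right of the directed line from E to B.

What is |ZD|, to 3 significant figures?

35.6

Z is at the origin; Z and B share the same y with |ZB| = 52.8 and B in +x, so B = (52.8, 0). ZE runs at 137.9° with |ZE| = 23.9, so E = (-17.7, 16.0). D is determined by |ED| = 59.5 and |DB| = 35.1 together: it lies at the intersection of circle(E, 59.5) and circle(B, 35.1). With |EB| = 72.3, the foot of the radical line on EB is 52.1 from E and the perpendicular offset is √(59.5² − 52.1²) = 28.7. Taking the right-of-EB solution: D = (26.7, -23.5).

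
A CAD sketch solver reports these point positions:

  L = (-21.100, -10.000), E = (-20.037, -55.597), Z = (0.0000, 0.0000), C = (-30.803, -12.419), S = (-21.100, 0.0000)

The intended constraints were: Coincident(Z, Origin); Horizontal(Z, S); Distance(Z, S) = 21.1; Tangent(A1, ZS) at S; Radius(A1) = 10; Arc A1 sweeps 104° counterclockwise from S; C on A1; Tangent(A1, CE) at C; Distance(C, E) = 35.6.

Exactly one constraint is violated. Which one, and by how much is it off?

Distance(C, E) = 35.6 — off by 8.90.

Z = (0.00, 0.00) ✓; Z.y = 0.00, S.y = 0.00 ✓; |ZS| = 21.10 ✓; ∠(LS, SZ) = 90.00° ✓; |LS| = 10.00 ✓; bearing(L→C) − bearing(L→S) = 104.0° ✓; |LC| = 10.00 ✓; ∠(LC, CE) = 90.00° ✓; |CE| = 44.50 ✗.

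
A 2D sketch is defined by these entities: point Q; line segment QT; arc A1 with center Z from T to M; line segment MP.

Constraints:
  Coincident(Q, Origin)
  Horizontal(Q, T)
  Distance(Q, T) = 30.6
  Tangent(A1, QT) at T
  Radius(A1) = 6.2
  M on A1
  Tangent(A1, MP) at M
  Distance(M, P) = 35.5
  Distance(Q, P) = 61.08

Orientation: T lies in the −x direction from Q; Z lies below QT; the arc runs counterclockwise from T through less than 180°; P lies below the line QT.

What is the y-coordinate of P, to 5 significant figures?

-37.747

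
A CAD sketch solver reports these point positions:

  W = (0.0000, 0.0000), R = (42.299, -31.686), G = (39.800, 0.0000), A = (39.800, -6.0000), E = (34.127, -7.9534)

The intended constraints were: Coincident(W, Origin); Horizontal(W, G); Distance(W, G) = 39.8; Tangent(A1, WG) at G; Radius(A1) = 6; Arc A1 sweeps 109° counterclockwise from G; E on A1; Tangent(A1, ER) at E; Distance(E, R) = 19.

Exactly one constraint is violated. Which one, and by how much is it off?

Distance(E, R) = 19 — off by 6.10.

W = (0.00, 0.00) ✓; W.y = 0.00, G.y = 0.00 ✓; |WG| = 39.80 ✓; ∠(AG, GW) = 90.00° ✓; |AG| = 6.000 ✓; bearing(A→E) − bearing(A→G) = 109.0° ✓; |AE| = 6.000 ✓; ∠(AE, ER) = 90.00° ✓; |ER| = 25.10 ✗.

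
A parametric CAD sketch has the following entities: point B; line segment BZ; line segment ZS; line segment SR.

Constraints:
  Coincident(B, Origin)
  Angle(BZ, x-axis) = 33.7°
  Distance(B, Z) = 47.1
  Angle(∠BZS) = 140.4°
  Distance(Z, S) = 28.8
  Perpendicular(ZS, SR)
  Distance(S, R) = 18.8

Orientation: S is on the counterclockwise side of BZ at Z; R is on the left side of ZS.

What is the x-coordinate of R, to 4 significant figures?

29.45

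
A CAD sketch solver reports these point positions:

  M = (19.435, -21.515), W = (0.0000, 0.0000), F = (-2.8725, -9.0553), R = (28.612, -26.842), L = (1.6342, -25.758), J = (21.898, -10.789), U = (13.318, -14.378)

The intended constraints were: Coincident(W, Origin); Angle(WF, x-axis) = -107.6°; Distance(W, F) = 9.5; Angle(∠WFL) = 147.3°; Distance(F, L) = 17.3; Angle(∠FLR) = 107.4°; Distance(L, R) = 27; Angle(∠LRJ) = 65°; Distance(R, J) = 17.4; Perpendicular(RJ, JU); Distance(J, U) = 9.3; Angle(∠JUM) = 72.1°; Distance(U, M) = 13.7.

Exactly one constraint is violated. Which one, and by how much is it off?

Distance(U, M) = 13.7 — off by 4.30.

W = (0.00, 0.00) ✓; WF at -107.6° ✓; |WF| = 9.500 ✓; ∠WFL = 147.3° ✓; |FL| = 17.30 ✓; ∠FLR = 107.4° ✓; |LR| = 27.00 ✓; ∠LRJ = 65.00° ✓; |RJ| = 17.40 ✓; ∠(RJ, JU) = 90.00° ✓; |JU| = 9.300 ✓; ∠JUM = 72.10° ✓; |UM| = 9.400 ✗.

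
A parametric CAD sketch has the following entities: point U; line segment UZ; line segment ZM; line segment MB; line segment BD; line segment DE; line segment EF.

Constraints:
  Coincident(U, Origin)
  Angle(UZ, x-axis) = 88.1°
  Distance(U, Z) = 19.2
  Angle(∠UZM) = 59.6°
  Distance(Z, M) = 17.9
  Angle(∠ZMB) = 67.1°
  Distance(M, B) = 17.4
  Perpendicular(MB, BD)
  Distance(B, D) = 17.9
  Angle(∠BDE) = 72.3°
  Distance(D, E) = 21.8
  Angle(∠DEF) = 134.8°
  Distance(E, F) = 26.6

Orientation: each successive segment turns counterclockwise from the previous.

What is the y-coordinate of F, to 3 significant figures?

10.6

U is at the origin; UZ runs at 88.1° with length 19.2, so Z = (0.637, 19.2). ∠UZM = 59.6° gives ZM at -152° from the x-axis; with |ZM| = 17.9, M = (-15.1, 10.6). ∠ZMB = 67.1° gives MB at -38.6° from the x-axis; with |MB| = 17.4, B = (-1.50, -0.207). The perpendicularity gives BD at right angles to MB, so BD runs at 51.4°; with |BD| = 17.9, D = (9.67, 13.8). ∠BDE = 72.3° gives DE at 159° from the x-axis; with |DE| = 21.8, E = (-10.7, 21.6). ∠DEF = 134.8° gives EF at -156° from the x-axis; with |EF| = 26.6, F = (-34.9, 10.6). So F.y = 10.6.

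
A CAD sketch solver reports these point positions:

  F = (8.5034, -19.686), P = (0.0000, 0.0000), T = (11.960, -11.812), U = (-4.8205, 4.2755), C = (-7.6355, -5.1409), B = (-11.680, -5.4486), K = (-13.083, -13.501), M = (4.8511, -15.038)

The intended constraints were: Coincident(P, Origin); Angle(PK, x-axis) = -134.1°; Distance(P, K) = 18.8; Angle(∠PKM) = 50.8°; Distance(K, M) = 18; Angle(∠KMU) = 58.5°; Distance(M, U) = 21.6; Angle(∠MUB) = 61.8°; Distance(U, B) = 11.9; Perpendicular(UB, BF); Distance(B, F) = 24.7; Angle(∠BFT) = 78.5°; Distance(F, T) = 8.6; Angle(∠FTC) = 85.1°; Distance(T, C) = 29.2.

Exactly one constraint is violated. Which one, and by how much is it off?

Distance(T, C) = 29.2 — off by 8.50.

P = (0.00, 0.00) ✓; PK at -134.1° ✓; |PK| = 18.80 ✓; ∠PKM = 50.80° ✓; |KM| = 18.00 ✓; ∠KMU = 58.50° ✓; |MU| = 21.60 ✓; ∠MUB = 61.80° ✓; |UB| = 11.90 ✓; ∠(UB, BF) = 90.00° ✓; |BF| = 24.70 ✓; ∠BFT = 78.50° ✓; |FT| = 8.599 ✓; ∠FTC = 85.10° ✓; |TC| = 20.70 ✗.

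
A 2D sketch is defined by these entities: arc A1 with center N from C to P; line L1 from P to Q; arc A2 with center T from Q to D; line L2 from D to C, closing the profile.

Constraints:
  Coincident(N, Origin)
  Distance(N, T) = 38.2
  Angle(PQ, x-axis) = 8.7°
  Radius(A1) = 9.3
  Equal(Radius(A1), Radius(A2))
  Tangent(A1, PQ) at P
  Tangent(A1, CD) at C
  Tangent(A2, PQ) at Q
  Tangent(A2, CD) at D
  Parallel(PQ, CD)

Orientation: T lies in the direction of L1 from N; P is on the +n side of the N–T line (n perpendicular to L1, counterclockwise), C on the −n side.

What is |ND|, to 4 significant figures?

39.32

Tangency of A1 to both parallel lines with radius 9.3 puts P and C at N ± 9.3·n: P = (-1.407, 9.193), C = (1.407, -9.193). Equal radii place Q and D the same way about T: Q = T + 9.3·n = (36.35, 14.97), D = T − 9.3·n = (39.17, -3.415). Then |ND| = |D − N| = 39.32.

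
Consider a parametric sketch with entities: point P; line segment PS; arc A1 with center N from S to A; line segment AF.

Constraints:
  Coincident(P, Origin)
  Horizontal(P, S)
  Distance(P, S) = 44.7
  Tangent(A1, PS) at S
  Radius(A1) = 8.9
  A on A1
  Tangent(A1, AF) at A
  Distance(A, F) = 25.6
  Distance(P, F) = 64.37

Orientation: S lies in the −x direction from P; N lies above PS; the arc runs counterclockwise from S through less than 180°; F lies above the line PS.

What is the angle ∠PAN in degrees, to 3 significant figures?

118°

Checks: ∠(NS, SP) = 90.00° ✓; |NS| = 8.900 ✓; |NA| = 8.900 ✓; ∠(NA, AF) = 90.00° ✓; |AF| = 25.60 ✓; |PF| = 64.37 ✓.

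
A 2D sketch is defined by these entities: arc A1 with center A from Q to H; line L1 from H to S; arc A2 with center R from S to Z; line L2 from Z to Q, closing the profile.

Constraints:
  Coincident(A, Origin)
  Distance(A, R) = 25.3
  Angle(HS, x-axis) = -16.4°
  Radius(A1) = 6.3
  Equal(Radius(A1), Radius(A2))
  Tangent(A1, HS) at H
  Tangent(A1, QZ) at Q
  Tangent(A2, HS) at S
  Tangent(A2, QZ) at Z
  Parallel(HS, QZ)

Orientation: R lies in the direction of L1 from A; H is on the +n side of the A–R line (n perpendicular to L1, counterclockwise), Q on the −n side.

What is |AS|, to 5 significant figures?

26.073

The slot axis is L1's direction at -16.4°, so u = (cos -16.4°, sin -16.4°) = (0.95931, -0.28234) and n = (−sin -16.4°, cos -16.4°) = (0.28234, 0.95931). A is at the origin and R lies 25.3 along u from A, so R = 25.3·u = (24.271, -7.1432). Tangency of A1 to both parallel lines with radius 6.3 puts H and Q at A ± 6.3·n: H = (1.7788, 6.0437), Q = (-1.7788, -6.0437). Equal radii place S and Z the same way about R: S = R + 6.3·n = (26.049, -1.0996), Z = R − 6.3·n = (22.492, -13.187). Then |AS| = |S − A| = 26.073.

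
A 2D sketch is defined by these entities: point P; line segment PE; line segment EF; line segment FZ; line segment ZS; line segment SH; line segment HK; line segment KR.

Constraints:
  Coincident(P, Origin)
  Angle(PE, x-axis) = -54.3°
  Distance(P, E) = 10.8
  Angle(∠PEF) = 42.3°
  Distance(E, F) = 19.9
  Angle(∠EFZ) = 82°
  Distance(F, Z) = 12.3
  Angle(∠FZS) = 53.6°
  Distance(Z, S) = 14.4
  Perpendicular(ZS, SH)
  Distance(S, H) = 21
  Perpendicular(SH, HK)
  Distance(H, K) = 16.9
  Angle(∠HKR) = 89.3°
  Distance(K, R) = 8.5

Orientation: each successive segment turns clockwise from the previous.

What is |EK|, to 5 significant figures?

34.684

P is at the origin; PE runs at -54.3° with length 10.8, so E = (6.3022, -8.7705). ∠PEF = 42.3° gives EF at 168.00° from the x-axis; with |EF| = 19.9, F = (-13.163, -4.6331). ∠EFZ = 82.0° gives FZ at 70.000° from the x-axis; with |FZ| = 12.3, Z = (-8.9560, 6.9252). ∠FZS = 53.6° gives ZS at -56.400° from the x-axis; with |ZS| = 14.4, S = (-0.98721, -5.0689). The perpendicularity gives SH at right angles to ZS, so SH runs at -146.40°; with |SH| = 21.0, H = (-18.479, -16.690). SH ⟂ HK, so HK runs at 123.60°; with |HK| = 16.9, K = (-27.831, -2.6138). Then |EK| = |K − E| = 34.684.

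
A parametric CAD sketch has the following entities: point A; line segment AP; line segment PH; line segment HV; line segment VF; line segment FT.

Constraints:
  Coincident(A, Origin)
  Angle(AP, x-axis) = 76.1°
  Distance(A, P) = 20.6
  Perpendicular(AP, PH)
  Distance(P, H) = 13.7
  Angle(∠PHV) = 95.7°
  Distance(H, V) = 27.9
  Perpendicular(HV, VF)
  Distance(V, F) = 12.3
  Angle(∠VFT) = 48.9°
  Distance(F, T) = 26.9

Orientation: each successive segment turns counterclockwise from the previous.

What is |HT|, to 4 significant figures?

9.337

HV ⟂ VF, so VF runs at -19.60°; with |VF| = 12.3, F = (-6.122, -7.122). ∠VFT = 48.9° gives FT at 111.5° from the x-axis; with |FT| = 26.9, T = (-15.98, 17.91). Then |HT| = |T − H| = 9.337.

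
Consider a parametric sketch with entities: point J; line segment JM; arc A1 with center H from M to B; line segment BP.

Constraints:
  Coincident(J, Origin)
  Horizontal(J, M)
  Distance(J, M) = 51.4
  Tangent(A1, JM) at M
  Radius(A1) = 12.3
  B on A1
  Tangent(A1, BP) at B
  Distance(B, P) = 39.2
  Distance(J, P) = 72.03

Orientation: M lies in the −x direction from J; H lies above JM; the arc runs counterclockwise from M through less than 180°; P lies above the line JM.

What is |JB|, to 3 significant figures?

42.2

Checks: |HB| = 12.30 ✓; ∠(HB, BP) = 90.00° ✓; |BP| = 39.20 ✓; |JP| = 72.03 ✓.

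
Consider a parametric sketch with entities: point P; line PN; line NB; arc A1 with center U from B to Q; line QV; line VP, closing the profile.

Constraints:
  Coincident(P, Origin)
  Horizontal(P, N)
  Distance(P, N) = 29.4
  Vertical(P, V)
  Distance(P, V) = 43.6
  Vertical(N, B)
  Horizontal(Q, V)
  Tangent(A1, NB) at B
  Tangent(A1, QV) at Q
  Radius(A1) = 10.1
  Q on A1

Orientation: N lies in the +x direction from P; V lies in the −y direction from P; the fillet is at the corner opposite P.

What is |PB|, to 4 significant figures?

44.57

The virtual corner opposite P is at (29.40, -43.60). The tangent condition forces UB to be normal to NB and the tangent condition forces UQ to be normal to QV, with radius 10.1, so the center U sits 10.1 in from both sides at U = (19.30, -33.50). That places the tangent points at B = (29.40, -33.50) on NB and Q = (19.30, -43.60) on QV. Then |PB| = |B − P| = 44.57.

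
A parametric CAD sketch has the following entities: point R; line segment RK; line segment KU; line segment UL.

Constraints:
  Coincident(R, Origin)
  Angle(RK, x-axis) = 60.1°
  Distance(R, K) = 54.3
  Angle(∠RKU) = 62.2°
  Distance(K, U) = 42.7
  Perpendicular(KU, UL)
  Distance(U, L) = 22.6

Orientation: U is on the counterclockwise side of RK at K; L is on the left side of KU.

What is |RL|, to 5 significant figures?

30.801

R is at the origin; RK runs at 60.1° with length 54.3, so K = 54.3·(cos 60.1°, sin 60.1°) = (27.068, 47.072). ∠RKU = 62.2°, so KU runs at 60.1° + (180° − 62.2°) = 177.90° from the x-axis; with |KU| = 42.7, U = K + 42.7·(cos 177.90°, sin 177.90°) = (-15.603, 48.637). KU ⟂ UL; with |UL| = 22.6 on the left of KU, L = U + 22.6·(-0.036644, -0.99933) = (-16.432, 26.052). Then |RL| = |L − R| = 30.801.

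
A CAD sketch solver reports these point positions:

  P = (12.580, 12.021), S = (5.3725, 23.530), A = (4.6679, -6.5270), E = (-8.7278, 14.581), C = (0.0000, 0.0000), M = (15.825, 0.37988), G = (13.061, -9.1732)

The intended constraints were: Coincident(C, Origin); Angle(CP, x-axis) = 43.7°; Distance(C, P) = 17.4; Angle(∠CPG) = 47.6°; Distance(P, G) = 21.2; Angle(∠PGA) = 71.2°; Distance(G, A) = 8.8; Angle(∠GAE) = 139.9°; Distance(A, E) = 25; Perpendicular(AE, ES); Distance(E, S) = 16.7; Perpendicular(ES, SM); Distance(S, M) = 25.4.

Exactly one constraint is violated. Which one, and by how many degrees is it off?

Perpendicular(ES, SM) — off by 8.10°.

C = (0.00, 0.00) ✓; CP at 43.70° ✓; |CP| = 17.40 ✓; ∠CPG = 47.60° ✓; |PG| = 21.20 ✓; ∠PGA = 71.20° ✓; |GA| = 8.800 ✓; ∠GAE = 139.9° ✓; |AE| = 25.00 ✓; ∠(AE, ES) = 90.00° ✓; |ES| = 16.70 ✓; ∠(ES, SM) = 98.10° ✗; |SM| = 25.40 ✓.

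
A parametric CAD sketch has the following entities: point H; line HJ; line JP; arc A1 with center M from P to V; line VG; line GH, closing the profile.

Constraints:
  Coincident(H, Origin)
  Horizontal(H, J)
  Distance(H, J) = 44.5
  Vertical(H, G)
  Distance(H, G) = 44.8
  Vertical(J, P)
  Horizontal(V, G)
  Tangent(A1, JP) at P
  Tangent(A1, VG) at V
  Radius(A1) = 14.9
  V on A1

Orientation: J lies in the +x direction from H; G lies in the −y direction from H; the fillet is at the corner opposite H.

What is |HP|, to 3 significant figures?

53.6

H is at the origin; H and J share the same y with |HJ| = 44.5 and J on the +x side, so J = (44.5, 0.00). HG is vertical with |HG| = 44.8 and G on the −y side, so G = (0.00, -44.8). The virtual corner opposite H is at (44.5, -44.8). The tangent condition forces MP to be normal to JP and A1 meets VG tangentially, so MV is at right angles to VG, with radius 14.9, so the center M sits 14.9 in from both sides at M = (29.6, -29.9). That places the tangent points at P = (44.5, -29.9) on JP and V = (29.6, -44.8) on VG. Then |HP| = |P − H| = 53.6.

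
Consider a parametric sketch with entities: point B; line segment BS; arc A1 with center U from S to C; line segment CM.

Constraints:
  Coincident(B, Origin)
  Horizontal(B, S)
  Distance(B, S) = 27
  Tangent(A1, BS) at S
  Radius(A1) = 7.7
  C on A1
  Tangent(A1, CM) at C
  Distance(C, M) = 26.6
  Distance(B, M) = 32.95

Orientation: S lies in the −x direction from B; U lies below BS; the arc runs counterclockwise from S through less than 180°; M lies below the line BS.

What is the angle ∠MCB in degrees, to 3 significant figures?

63.4°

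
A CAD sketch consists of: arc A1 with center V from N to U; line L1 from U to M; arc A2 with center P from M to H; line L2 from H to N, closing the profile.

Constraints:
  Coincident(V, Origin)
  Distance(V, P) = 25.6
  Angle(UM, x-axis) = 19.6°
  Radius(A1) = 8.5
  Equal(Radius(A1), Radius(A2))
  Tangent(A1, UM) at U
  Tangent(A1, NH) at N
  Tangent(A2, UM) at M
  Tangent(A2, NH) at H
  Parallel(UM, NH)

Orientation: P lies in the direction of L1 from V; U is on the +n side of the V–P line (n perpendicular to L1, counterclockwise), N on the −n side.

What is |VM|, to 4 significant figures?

26.97

The slot axis is L1's direction at 19.6°, so u = (cos 19.6°, sin 19.6°) = (0.9421, 0.3355) and n = (−sin 19.6°, cos 19.6°) = (-0.3355, 0.9421). V is at the origin and P lies 25.6 along u from V, so P = 25.6·u = (24.12, 8.588). Tangency of A1 to both parallel lines with radius 8.5 puts U and N at V ± 8.5·n: U = (-2.851, 8.007), N = (2.851, -8.007). Equal radii place M and H the same way about P: M = P + 8.5·n = (21.27, 16.60), H = P − 8.5·n = (26.97, 0.5801). Then |VM| = |M − V| = 26.97.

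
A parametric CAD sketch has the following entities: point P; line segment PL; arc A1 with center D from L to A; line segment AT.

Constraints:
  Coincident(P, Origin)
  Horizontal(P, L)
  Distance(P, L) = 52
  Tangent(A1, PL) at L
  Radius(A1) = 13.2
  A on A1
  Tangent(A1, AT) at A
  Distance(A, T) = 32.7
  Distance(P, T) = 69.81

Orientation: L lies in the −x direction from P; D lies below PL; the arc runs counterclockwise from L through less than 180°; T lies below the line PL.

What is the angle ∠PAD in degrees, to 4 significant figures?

8.452°

Checks: ∠(DL, LP) = 90.00° ✓; |DL| = 13.20 ✓; |DA| = 13.20 ✓; ∠(DA, AT) = 90.00° ✓; |AT| = 32.70 ✓; |PT| = 69.81 ✓.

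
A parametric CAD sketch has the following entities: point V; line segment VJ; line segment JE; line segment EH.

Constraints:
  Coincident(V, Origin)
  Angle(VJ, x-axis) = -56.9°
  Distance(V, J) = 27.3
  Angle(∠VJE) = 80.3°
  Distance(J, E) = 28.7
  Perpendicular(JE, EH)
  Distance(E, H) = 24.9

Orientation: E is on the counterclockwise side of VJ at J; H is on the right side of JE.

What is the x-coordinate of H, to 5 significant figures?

52.885

V is at the origin; VJ runs at -56.9° with length 27.3, so J = 27.3·(cos -56.9°, sin -56.9°) = (14.909, -22.870). ∠VJE = 80.3°, so JE runs at -56.9° + (180° − 80.3°) = 42.800° from the x-axis; with |JE| = 28.7, E = J + 28.7·(cos 42.800°, sin 42.800°) = (35.967, -3.3698). JE ⟂ EH; with |EH| = 24.9 on the right of JE, H = E + 24.9·(0.67944, -0.73373) = (52.885, -21.640). So H.x = 52.885.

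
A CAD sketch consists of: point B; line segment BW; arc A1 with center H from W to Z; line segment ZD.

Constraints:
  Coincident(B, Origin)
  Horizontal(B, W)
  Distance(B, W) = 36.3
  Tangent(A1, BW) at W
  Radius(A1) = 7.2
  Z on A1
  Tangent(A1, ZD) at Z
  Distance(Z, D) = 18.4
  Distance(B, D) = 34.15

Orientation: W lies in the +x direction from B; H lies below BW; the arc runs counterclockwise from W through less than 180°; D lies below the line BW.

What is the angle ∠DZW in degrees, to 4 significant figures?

141.9°

B is at the origin; BW is horizontal with |BW| = 36.3 and W on the +x side, so W = (36.30, 0.000). A1 meets BW tangentially, so HW is at right angles to BW, so H = W + (0, -7.2) = (36.30, -7.200). Since HZ ⟂ ZD (tangency), |HD| = √(7.2² + 18.4²) = 19.76 regardless of where Z sits on A1. So D lies on both circle(B, 34.15) and circle(H, 19.76); the below-BW intersection is D = (24.92, -23.35). Z is the foot of the tangent from D: Z = (29.31, -5.482).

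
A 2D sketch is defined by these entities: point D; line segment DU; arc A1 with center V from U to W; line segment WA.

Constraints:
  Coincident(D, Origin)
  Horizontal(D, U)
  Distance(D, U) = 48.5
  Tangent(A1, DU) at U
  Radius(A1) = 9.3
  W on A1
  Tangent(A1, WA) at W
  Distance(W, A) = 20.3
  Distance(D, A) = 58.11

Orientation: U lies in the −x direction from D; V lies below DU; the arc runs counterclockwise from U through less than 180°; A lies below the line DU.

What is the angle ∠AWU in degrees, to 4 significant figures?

123.0°

D is at the origin; DU is horizontal with |DU| = 48.5 and U on the −x side, so U = (-48.50, 0.000). A1 meets DU tangentially, so VU is at right angles to DU, so V = U + (0, -9.3) = (-48.50, -9.300). Since VW ⟂ WA (tangency), |VA| = √(9.3² + 20.3²) = 22.33 regardless of where W sits on A1. So A lies on both circle(D, 58.11) and circle(V, 22.33); the below-DU intersection is A = (-48.75, -31.63). W is the foot of the tangent from A: W = (-57.00, -13.08).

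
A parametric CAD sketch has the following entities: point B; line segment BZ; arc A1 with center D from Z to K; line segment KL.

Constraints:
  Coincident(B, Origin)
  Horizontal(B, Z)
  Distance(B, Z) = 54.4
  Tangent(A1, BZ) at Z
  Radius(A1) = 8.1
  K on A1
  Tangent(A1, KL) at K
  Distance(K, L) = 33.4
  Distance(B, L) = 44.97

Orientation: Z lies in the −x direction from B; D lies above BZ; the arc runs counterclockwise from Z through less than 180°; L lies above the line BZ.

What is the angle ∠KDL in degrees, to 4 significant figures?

76.37°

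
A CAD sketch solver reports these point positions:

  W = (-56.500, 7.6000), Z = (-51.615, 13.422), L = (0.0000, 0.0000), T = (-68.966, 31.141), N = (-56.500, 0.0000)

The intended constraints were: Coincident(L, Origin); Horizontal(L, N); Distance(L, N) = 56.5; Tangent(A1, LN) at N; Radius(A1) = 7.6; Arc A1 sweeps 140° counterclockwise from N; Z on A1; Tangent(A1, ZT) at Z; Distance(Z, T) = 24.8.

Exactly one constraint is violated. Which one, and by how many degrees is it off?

Tangent(A1, ZT) at Z — off by 5.60°.

L = (0.00, 0.00) ✓; L.y = 0.00, N.y = 0.00 ✓; |LN| = 56.50 ✓; ∠(WN, NL) = 90.00° ✓; |WN| = 7.600 ✓; bearing(W→Z) − bearing(W→N) = 140.0° ✓; |WZ| = 7.600 ✓; ∠(WZ, ZT) = 95.60° ✗; |ZT| = 24.80 ✓.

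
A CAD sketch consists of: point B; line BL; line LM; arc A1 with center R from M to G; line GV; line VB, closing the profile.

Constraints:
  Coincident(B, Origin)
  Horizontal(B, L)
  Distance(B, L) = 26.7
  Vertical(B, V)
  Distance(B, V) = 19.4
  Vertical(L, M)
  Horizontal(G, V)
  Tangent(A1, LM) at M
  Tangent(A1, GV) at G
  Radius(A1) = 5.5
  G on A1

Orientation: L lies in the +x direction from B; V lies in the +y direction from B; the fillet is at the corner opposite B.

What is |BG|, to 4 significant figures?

28.74

B is at the origin; B and L share the same y with |BL| = 26.7 and L on the +x side, so L = (26.70, 0.000). BV is vertical with |BV| = 19.4 and V on the +y side, so V = (0.000, 19.40). The virtual corner opposite B is at (26.70, 19.40). Tangency of A1 to LM means the radius RM is perpendicular to LM and since A1 is tangent to GV there, RG ⟂ GV, with radius 5.5, so the center R sits 5.5 in from both sides at R = (21.20, 13.90). That places the tangent points at M = (26.70, 13.90) on LM and G = (21.20, 19.40) on GV. Then |BG| = |G − B| = 28.74.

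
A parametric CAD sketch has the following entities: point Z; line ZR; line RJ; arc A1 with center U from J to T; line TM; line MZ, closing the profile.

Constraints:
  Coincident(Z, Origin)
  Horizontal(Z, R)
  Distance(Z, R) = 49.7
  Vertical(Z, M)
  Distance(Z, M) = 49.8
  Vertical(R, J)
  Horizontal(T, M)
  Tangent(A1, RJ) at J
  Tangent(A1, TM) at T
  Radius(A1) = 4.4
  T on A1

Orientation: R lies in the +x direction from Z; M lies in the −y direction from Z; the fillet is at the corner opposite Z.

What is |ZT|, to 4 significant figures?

67.32

The virtual corner opposite Z is at (49.70, -49.80). A1 meets RJ tangentially, so UJ is at right angles to RJ and since A1 is tangent to TM there, UT ⟂ TM, with radius 4.4, so the center U sits 4.4 in from both sides at U = (45.30, -45.40). That places the tangent points at J = (49.70, -45.40) on RJ and T = (45.30, -49.80) on TM. Then |ZT| = |T − Z| = 67.32.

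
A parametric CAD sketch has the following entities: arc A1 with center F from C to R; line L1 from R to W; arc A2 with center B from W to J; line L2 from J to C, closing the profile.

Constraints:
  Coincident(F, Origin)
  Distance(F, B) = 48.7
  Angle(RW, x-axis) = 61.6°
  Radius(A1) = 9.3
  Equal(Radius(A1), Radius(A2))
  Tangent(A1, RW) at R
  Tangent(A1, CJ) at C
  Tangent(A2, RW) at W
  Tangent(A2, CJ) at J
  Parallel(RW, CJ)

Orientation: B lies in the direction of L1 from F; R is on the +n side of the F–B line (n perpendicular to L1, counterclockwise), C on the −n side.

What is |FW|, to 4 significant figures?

49.58

The slot axis is L1's direction at 61.6°, so u = (cos 61.6°, sin 61.6°) = (0.4756, 0.8796) and n = (−sin 61.6°, cos 61.6°) = (-0.8796, 0.4756). F is at the origin and B lies 48.7 along u from F, so B = 48.7·u = (23.16, 42.84). Tangency of A1 to both parallel lines with radius 9.3 puts R and C at F ± 9.3·n: R = (-8.181, 4.423), C = (8.181, -4.423). Equal radii place W and J the same way about B: W = B + 9.3·n = (14.98, 47.26), J = B − 9.3·n = (31.34, 38.42). Then |FW| = |W − F| = 49.58.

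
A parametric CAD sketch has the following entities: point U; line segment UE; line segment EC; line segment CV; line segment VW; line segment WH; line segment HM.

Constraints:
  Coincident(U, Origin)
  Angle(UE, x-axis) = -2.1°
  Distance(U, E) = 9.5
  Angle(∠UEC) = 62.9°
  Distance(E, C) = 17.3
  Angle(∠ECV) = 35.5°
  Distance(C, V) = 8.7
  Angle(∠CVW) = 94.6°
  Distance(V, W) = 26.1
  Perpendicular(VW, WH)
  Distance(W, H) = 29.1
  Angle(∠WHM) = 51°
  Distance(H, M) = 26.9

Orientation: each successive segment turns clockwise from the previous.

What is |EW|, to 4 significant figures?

16.31

∠ECV = 35.5° gives CV at 96.30° from the x-axis; with |CV| = 8.7, V = (0.09896, -6.802). ∠CVW = 94.6° gives VW at 10.90° from the x-axis; with |VW| = 26.1, W = (25.73, -1.867). Then |EW| = |W − E| = 16.31.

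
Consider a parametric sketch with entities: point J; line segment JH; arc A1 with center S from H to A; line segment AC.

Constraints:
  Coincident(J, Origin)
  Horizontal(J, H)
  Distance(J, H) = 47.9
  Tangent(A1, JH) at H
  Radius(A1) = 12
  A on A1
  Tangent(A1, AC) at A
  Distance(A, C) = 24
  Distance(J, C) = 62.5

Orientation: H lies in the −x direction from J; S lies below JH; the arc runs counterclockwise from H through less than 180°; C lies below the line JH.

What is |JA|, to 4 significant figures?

61.23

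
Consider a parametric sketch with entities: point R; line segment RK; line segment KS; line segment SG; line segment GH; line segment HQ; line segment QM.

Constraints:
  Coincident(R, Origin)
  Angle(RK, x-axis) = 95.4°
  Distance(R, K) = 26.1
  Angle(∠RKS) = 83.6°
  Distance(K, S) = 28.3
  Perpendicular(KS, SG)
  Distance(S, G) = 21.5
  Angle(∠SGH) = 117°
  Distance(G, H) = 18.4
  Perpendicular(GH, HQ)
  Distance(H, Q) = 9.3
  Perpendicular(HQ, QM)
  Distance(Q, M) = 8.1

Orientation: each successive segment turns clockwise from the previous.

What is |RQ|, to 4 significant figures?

6.472

R is at the origin; RK runs at 95.4° with length 26.1, so K = (-2.456, 25.98). ∠RKS = 83.6° gives KS at -1.000° from the x-axis; with |KS| = 28.3, S = (25.84, 25.49). The perpendicularity gives SG at right angles to KS, so SG runs at -91.00°; with |SG| = 21.5, G = (25.46, 3.994). ∠SGH = 117.0° gives GH at -154.0° from the x-axis; with |GH| = 18.4, H = (8.926, -4.072). The perpendicularity gives HQ at right angles to GH, so HQ runs at 116.0°; with |HQ| = 9.3, Q = (4.850, 4.286). Then |RQ| = |Q − R| = 6.472.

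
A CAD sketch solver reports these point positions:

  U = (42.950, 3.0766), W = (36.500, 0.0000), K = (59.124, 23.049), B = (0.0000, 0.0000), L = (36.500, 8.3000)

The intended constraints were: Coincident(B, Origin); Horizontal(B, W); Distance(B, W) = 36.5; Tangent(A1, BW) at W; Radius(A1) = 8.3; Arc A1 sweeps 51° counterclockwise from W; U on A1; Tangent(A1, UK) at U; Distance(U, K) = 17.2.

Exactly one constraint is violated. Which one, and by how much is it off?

Distance(U, K) = 17.2 — off by 8.50.

B = (0.00, 0.00) ✓; B.y = 0.00, W.y = 0.00 ✓; |BW| = 36.50 ✓; ∠(LW, WB) = 90.00° ✓; |LW| = 8.300 ✓; bearing(L→U) − bearing(L→W) = 51.00° ✓; |LU| = 8.300 ✓; ∠(LU, UK) = 90.00° ✓; |UK| = 25.70 ✗.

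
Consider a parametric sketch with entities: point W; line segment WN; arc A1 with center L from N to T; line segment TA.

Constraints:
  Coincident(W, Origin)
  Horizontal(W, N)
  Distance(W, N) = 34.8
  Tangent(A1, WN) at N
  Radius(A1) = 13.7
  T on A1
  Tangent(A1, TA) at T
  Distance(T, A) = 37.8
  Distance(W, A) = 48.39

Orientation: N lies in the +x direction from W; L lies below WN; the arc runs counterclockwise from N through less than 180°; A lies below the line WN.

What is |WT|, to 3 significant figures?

23.9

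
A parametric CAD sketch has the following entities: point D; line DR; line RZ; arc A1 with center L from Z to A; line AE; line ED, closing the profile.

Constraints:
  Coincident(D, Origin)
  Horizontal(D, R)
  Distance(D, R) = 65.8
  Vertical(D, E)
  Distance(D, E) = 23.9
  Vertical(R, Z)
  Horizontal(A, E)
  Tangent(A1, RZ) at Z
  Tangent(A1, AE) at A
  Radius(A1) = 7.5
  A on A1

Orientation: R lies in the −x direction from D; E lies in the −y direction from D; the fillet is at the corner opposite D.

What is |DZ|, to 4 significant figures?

67.81

D is at the origin; DR is horizontal with |DR| = 65.8 and R on the −x side, so R = (-65.80, 0.000). D and E share the same x with |DE| = 23.9 and E on the −y side, so E = (0.000, -23.90). The virtual corner opposite D is at (-65.80, -23.90). Tangency of A1 to RZ means the radius LZ is perpendicular to RZ and tangency of A1 to AE means the radius LA is perpendicular to AE, with radius 7.5, so the center L sits 7.5 in from both sides at L = (-58.30, -16.40). That places the tangent points at Z = (-65.80, -16.40) on RZ and A = (-58.30, -23.90) on AE. Then |DZ| = |Z − D| = 67.81.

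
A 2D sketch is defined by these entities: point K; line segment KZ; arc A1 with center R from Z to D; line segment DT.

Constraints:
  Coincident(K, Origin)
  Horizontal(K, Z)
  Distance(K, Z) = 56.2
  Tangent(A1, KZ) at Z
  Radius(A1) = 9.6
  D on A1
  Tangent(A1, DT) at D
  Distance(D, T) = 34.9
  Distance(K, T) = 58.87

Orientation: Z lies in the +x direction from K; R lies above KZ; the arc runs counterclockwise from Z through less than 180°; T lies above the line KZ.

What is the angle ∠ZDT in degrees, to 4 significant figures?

114.8°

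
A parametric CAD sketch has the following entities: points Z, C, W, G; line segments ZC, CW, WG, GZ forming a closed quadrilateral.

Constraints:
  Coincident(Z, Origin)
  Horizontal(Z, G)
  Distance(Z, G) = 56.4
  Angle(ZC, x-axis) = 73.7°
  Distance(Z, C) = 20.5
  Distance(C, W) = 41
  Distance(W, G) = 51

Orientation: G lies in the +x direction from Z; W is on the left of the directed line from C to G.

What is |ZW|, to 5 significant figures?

59.378

Checks: |CW| = 41.00 ✓; |WG| = 51.00 ✓.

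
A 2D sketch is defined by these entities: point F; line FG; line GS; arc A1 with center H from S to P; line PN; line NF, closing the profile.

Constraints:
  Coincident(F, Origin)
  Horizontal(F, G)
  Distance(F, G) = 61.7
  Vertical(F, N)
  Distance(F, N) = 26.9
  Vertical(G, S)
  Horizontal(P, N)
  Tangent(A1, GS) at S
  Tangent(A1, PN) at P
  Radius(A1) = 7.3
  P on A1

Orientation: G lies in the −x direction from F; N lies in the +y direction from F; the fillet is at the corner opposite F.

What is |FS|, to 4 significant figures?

64.74

The virtual corner opposite F is at (-61.70, 26.90). Tangency of A1 to GS means the radius HS is perpendicular to GS and the tangent condition forces HP to be normal to PN, with radius 7.3, so the center H sits 7.3 in from both sides at H = (-54.40, 19.60). That places the tangent points at S = (-61.70, 19.60) on GS and P = (-54.40, 26.90) on PN. Then |FS| = |S − F| = 64.74.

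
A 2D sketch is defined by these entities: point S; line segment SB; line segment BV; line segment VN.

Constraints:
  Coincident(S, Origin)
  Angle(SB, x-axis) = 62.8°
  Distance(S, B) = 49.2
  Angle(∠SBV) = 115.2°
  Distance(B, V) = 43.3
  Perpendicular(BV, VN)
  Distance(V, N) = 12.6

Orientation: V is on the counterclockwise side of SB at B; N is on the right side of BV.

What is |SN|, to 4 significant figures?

85.97

S is at the origin; SB runs at 62.8° with length 49.2, so B = 49.2·(cos 62.8°, sin 62.8°) = (22.49, 43.76). ∠SBV = 115.2°, so BV runs at 62.8° + (180° − 115.2°) = 127.6° from the x-axis; with |BV| = 43.3, V = B + 43.3·(cos 127.6°, sin 127.6°) = (-3.930, 78.07). BV ⟂ VN; with |VN| = 12.6 on the right of BV, N = V + 12.6·(0.7923, 0.6101) = (6.053, 85.75). Then |SN| = |N − S| = 85.97.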